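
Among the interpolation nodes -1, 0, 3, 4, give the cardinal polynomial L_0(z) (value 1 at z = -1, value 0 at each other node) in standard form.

L_0(z) = -(1/20)z^3 + (7/20)z^2 - (3/5)z

L_0(z) = z(z - 3)(z - 4) / [(-1)·(-4)·(-5)]
       = (z^3 - 7z^2 + 12z) / (-20)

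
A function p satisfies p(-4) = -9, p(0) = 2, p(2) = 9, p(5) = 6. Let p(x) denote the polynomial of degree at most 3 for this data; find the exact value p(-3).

-25/3

L_0(-3) = (-3)·(-5)·(-8)/[(-4)·(-6)·(-9)] = 5/9
L_1(-3) = (1)·(-5)·(-8)/[(4)·(-2)·(-5)] = 1
L_2(-3) = (1)·(-3)·(-8)/[(6)·(2)·(-3)] = -2/3
L_3(-3) = (1)·(-3)·(-5)/[(9)·(5)·(3)] = 1/9
Sum: (-9)·(5/9) + 2·(1) + 9·(-2/3) + 6·(1/9) = -25/3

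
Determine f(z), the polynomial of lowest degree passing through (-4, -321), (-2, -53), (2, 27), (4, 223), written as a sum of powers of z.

f(z) = 4z^3 - 3z^2 + 4z - 1

Build the Lagrange basis polynomials:
L_0(z) = (z + 2)(z - 2)(z - 4) / [-96] = -(1/96)z^3 + (1/24)z^2 + (1/24)z - 1/6
L_1(z) = (z + 4)(z - 2)(z - 4) / [48] = (1/48)z^3 - (1/24)z^2 - (1/3)z + 2/3
L_2(z) = (z + 4)(z + 2)(z - 4) / [-48] = -(1/48)z^3 - (1/24)z^2 + (1/3)z + 2/3
L_3(z) = (z + 4)(z + 2)(z - 2) / [96] = (1/96)z^3 + (1/24)z^2 - (1/24)z - 1/6
f(z) = (-321)·L_0 + (-53)·L_1 + 27·L_2 + 223·L_3
  (-321)·L_0(z) = (107/32)z^3 - (107/8)z^2 - (107/8)z + 107/2
  (-53)·L_1(z) = -(53/48)z^3 + (53/24)z^2 + (53/3)z - 106/3
  27·L_2(z) = -(9/16)z^3 - (9/8)z^2 + 9z + 18
  223·L_3(z) = (223/96)z^3 + (223/24)z^2 - (223/24)z - 223/6
Adding term by term: 4z^3 - 3z^2 + 4z - 1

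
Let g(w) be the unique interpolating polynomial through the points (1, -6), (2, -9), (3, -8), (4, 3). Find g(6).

79

Using Newton's divided-difference form:
g[1,2] = (-9 - (-6)) / (2 - 1) = -3
g[2,3] = (-8 - (-9)) / (3 - 2) = 1
g[3,4] = (3 - (-8)) / (4 - 3) = 11
g[1,2,3] = (1 - (-3)) / (3 - 1) = 2
g[2,3,4] = (11 - 1) / (4 - 2) = 5
g[1,2,3,4] = (5 - 2) / (4 - 1) = 1
g(6) = -6 + (-3)·(5) + 2·(5)·(4) + 1·(5)·(4)·(3) = 79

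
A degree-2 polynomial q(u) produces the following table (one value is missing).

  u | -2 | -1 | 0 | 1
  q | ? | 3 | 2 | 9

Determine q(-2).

12

The 3 known values determine q uniquely (degree ≤ 2).
L_0(-2) = (-2)·(-3)/[(-1)·(-2)] = 3
L_1(-2) = (-1)·(-3)/[(1)·(-1)] = -3
L_2(-2) = (-1)·(-2)/[(2)·(1)] = 1
Sum: 3·(3) + 2·(-3) + 9·(1) = 12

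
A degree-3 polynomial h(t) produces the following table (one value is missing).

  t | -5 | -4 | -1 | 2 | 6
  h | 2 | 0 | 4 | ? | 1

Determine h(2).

The 4 known values determine h uniquely (degree ≤ 3).
Evaluate each Lagrange basis at t = 2:
L_0(2) = (6)·(3)·(-4)/[(-1)·(-4)·(-11)] = 18/11
L_1(2) = (7)·(3)·(-4)/[(1)·(-3)·(-10)] = -14/5
L_2(2) = (7)·(6)·(-4)/[(4)·(3)·(-7)] = 2
L_3(2) = (7)·(6)·(3)/[(11)·(10)·(7)] = 9/55
Sum: 2·(18/11) + 0 + 4·(2) + 1·(9/55) = 629/55

629/55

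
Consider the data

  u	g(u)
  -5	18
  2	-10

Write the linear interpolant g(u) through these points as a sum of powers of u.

g(u) = -4u - 2

L_0(u) = (u - 2) / [-7] = -(1/7)u + 2/7
L_1(u) = (u + 5) / [7] = (1/7)u + 5/7
g(u) = 18·L_0 + (-10)·L_1
  18·L_0(u) = -(18/7)u + 36/7
  (-10)·L_1(u) = -(10/7)u - 50/7
Adding term by term: -4u - 2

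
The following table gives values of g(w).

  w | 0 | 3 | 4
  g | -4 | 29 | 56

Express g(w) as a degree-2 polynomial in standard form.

g(w) = 4w^2 - w - 4

Build the Lagrange basis polynomials:
L_0(w) = (w - 3)(w - 4) / [12] = (1/12)w^2 - (7/12)w + 1
L_1(w) = w(w - 4) / [-3] = -(1/3)w^2 + (4/3)w
L_2(w) = w(w - 3) / [4] = (1/4)w^2 - (3/4)w
g(w) = (-4)·L_0 + 29·L_1 + 56·L_2
  (-4)·L_0(w) = -(1/3)w^2 + (7/3)w - 4
  29·L_1(w) = -(29/3)w^2 + (116/3)w
  56·L_2(w) = 14w^2 - 42w
Adding term by term: 4w^2 - w - 4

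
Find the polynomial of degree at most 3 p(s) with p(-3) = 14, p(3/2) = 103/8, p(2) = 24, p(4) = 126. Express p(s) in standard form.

p(s) = s^3 + 4s^2 - s + 2

Newton's divided differences:
p[-3,3/2] = (103/8 - 14) / (3/2 - (-3)) = -1/4
p[3/2,2] = (24 - 103/8) / (2 - 3/2) = 89/4
p[2,4] = (126 - 24) / (4 - 2) = 51
p[-3,3/2,2] = (89/4 - (-1/4)) / (2 - (-3)) = 9/2
p[3/2,2,4] = (51 - 89/4) / (4 - 3/2) = 23/2
p[-3,3/2,2,4] = (23/2 - 9/2) / (4 - (-3)) = 1
p(s) = 14 + (-1/4)·(s + 3) + (9/2)·(s + 3)(s - 3/2) + 1·(s + 3)(s - 3/2)(s - 2)
Expanding: p(s) = s^3 + 4s^2 - s + 2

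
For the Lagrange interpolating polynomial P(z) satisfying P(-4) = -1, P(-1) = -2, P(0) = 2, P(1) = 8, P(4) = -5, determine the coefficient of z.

Build the Lagrange basis polynomials:
L_0(z) = (z + 1)z(z - 1)(z - 4) / [480] = (1/480)z^4 - (1/120)z^3 - (1/480)z^2 + (1/120)z
L_1(z) = (z + 4)z(z - 1)(z - 4) / [-30] = -(1/30)z^4 + (1/30)z^3 + (8/15)z^2 - (8/15)z
L_2(z) = (z + 4)(z + 1)(z - 1)(z - 4) / [16] = (1/16)z^4 - (17/16)z^2 + 1
L_3(z) = (z + 4)(z + 1)z(z - 4) / [-30] = -(1/30)z^4 - (1/30)z^3 + (8/15)z^2 + (8/15)z
L_4(z) = (z + 4)(z + 1)z(z - 1) / [480] = (1/480)z^4 + (1/120)z^3 - (1/480)z^2 - (1/120)z
P(z) = (-1)·L_0 + (-2)·L_1 + 2·L_2 + 8·L_3 + (-5)·L_4
Only the coefficient of z is needed; take it from each L_i and combine:
(-1)·(1/120) + (-2)·(-8/15) + 2·(0) + 8·(8/15) + (-5)·(-1/120) = 161/30

161/30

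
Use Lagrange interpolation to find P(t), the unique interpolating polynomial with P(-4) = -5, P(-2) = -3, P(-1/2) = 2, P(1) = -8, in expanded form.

Build the Lagrange basis polynomials:
L_0(t) = (t + 2)(t + 1/2)(t - 1) / [-35] = -(1/35)t^3 - (3/70)t^2 + (3/70)t + 1/35
L_1(t) = (t + 4)(t + 1/2)(t - 1) / [9] = (1/9)t^3 + (7/18)t^2 - (5/18)t - 2/9
L_2(t) = (t + 4)(t + 2)(t - 1) / [-63/8] = -(8/63)t^3 - (40/63)t^2 - (16/63)t + 64/63
L_3(t) = (t + 4)(t + 2)(t + 1/2) / [45/2] = (2/45)t^3 + (13/45)t^2 + (22/45)t + 8/45
P(t) = (-5)·L_0 + (-3)·L_1 + 2·L_2 + (-8)·L_3
  (-5)·L_0(t) = (1/7)t^3 + (3/14)t^2 - (3/14)t - 1/7
  (-3)·L_1(t) = -(1/3)t^3 - (7/6)t^2 + (5/6)t + 2/3
  2·L_2(t) = -(16/63)t^3 - (80/63)t^2 - (32/63)t + 128/63
  (-8)·L_3(t) = -(16/45)t^3 - (104/45)t^2 - (176/45)t - 64/45
Adding term by term: -(4/5)t^3 - (68/15)t^2 - (19/5)t + 17/15

P(t) = -(4/5)t^3 - (68/15)t^2 - (19/5)t + 17/15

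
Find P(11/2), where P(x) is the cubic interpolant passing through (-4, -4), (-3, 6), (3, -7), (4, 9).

Evaluate each Lagrange basis at x = 11/2:
L_0(11/2) = (17/2)·(5/2)·(3/2)/[(-1)·(-7)·(-8)] = -255/448
L_1(11/2) = (19/2)·(5/2)·(3/2)/[(1)·(-6)·(-7)] = 95/112
L_2(11/2) = (19/2)·(17/2)·(3/2)/[(7)·(6)·(-1)] = -323/112
L_3(11/2) = (19/2)·(17/2)·(5/2)/[(8)·(7)·(1)] = 1615/448
Sum: (-4)·(-255/448) + 6·(95/112) + (-7)·(-323/112) + 9·(1615/448) = 26879/448

26879/448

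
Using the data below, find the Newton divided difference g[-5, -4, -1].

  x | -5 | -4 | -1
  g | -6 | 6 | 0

-7/2

g[-5,-4] = (6 - (-6)) / (-4 - (-5)) = 12
g[-4,-1] = (0 - 6) / (-1 - (-4)) = -2
g[-5,-4,-1] = (-2 - 12) / (-1 - (-5)) = -7/2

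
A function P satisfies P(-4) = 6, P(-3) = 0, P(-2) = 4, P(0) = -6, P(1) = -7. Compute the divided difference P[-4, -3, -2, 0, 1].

37/60

P[-4,-3] = (0 - 6) / (-3 - (-4)) = -6
P[-3,-2] = (4 - 0) / (-2 - (-3)) = 4
P[-2,0] = (-6 - 4) / (0 - (-2)) = -5
P[0,1] = (-7 - (-6)) / (1 - 0) = -1
P[-4,-3,-2] = (4 - (-6)) / (-2 - (-4)) = 5
P[-3,-2,0] = (-5 - 4) / (0 - (-3)) = -3
P[-2,0,1] = (-1 - (-5)) / (1 - (-2)) = 4/3
P[-4,-3,-2,0] = (-3 - 5) / (0 - (-4)) = -2
P[-3,-2,0,1] = (4/3 - (-3)) / (1 - (-3)) = 13/12
P[-4,-3,-2,0,1] = (13/12 - (-2)) / (1 - (-4)) = 37/60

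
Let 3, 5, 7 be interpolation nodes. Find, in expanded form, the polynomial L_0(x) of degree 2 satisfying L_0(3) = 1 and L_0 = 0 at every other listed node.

L_0(x) = (1/8)x^2 - (3/2)x + 35/8

L_0(x) = (x - 5)(x - 7) / [(-2)·(-4)]
       = (x^2 - 12x + 35) / (8)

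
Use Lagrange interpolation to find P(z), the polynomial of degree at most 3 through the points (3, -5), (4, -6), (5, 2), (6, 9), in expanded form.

P(z) = -(5/3)z^3 + (49/2)z^2 - (665/6)z + 152

Build the Lagrange basis polynomials:
L_0(z) = (z - 4)(z - 5)(z - 6) / [-6] = -(1/6)z^3 + (5/2)z^2 - (37/3)z + 20
L_1(z) = (z - 3)(z - 5)(z - 6) / [2] = (1/2)z^3 - 7z^2 + (63/2)z - 45
L_2(z) = (z - 3)(z - 4)(z - 6) / [-2] = -(1/2)z^3 + (13/2)z^2 - 27z + 36
L_3(z) = (z - 3)(z - 4)(z - 5) / [6] = (1/6)z^3 - 2z^2 + (47/6)z - 10
P(z) = (-5)·L_0 + (-6)·L_1 + 2·L_2 + 9·L_3
  (-5)·L_0(z) = (5/6)z^3 - (25/2)z^2 + (185/3)z - 100
  (-6)·L_1(z) = -3z^3 + 42z^2 - 189z + 270
  2·L_2(z) = -z^3 + 13z^2 - 54z + 72
  9·L_3(z) = (3/2)z^3 - 18z^2 + (141/2)z - 90
Adding term by term: -(5/3)z^3 + (49/2)z^2 - (665/6)z + 152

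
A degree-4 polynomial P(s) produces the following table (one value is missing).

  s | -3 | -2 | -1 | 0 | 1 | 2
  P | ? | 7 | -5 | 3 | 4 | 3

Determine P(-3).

The 5 known values determine P uniquely (degree ≤ 4).
Evaluate each Lagrange basis at s = -3:
L_0(-3) = (-2)·(-3)·(-4)·(-5)/[(-1)·(-2)·(-3)·(-4)] = 5
L_1(-3) = (-1)·(-3)·(-4)·(-5)/[(1)·(-1)·(-2)·(-3)] = -10
L_2(-3) = (-1)·(-2)·(-4)·(-5)/[(2)·(1)·(-1)·(-2)] = 10
L_3(-3) = (-1)·(-2)·(-3)·(-5)/[(3)·(2)·(1)·(-1)] = -5
L_4(-3) = (-1)·(-2)·(-3)·(-4)/[(4)·(3)·(2)·(1)] = 1
Sum: 7·(5) + (-5)·(-10) + 3·(10) + 4·(-5) + 3·(1) = 98

98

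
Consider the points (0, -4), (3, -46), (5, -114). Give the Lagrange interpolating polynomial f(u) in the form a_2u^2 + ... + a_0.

f(u) = -4u^2 - 2u - 4

Build the Lagrange basis polynomials:
L_0(u) = (u - 3)(u - 5) / [15] = (1/15)u^2 - (8/15)u + 1
L_1(u) = u(u - 5) / [-6] = -(1/6)u^2 + (5/6)u
L_2(u) = u(u - 3) / [10] = (1/10)u^2 - (3/10)u
f(u) = (-4)·L_0 + (-46)·L_1 + (-114)·L_2
  (-4)·L_0(u) = -(4/15)u^2 + (32/15)u - 4
  (-46)·L_1(u) = (23/3)u^2 - (115/3)u
  (-114)·L_2(u) = -(57/5)u^2 + (171/5)u
Adding term by term: -4u^2 - 2u - 4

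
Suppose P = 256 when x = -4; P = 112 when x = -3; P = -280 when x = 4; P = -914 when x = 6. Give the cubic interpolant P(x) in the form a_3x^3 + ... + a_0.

P(x) = -4x^3 - x^2 - 3x + 4

L_0(x) = (x + 3)(x - 4)(x - 6) / [-80] = -(1/80)x^3 + (7/80)x^2 + (3/40)x - 9/10
L_1(x) = (x + 4)(x - 4)(x - 6) / [63] = (1/63)x^3 - (2/21)x^2 - (16/63)x + 32/21
L_2(x) = (x + 4)(x + 3)(x - 6) / [-112] = -(1/112)x^3 - (1/112)x^2 + (15/56)x + 9/14
L_3(x) = (x + 4)(x + 3)(x - 4) / [180] = (1/180)x^3 + (1/60)x^2 - (4/45)x - 4/15
P(x) = 256·L_0 + 112·L_1 + (-280)·L_2 + (-914)·L_3
  256·L_0(x) = -(16/5)x^3 + (112/5)x^2 + (96/5)x - 1152/5
  112·L_1(x) = (16/9)x^3 - (32/3)x^2 - (256/9)x + 512/3
  (-280)·L_2(x) = (5/2)x^3 + (5/2)x^2 - 75x - 180
  (-914)·L_3(x) = -(457/90)x^3 - (457/30)x^2 + (3656/45)x + 3656/15
Adding term by term: -4x^3 - x^2 - 3x + 4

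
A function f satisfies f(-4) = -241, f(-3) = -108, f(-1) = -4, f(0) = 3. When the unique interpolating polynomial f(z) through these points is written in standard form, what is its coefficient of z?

L_0(z) = (z + 3)(z + 1)z / [-12] = -(1/12)z^3 - (1/3)z^2 - (1/4)z
L_1(z) = (z + 4)(z + 1)z / [6] = (1/6)z^3 + (5/6)z^2 + (2/3)z
L_2(z) = (z + 4)(z + 3)z / [-6] = -(1/6)z^3 - (7/6)z^2 - 2z
L_3(z) = (z + 4)(z + 3)(z + 1) / [12] = (1/12)z^3 + (2/3)z^2 + (19/12)z + 1
f(z) = (-241)·L_0 + (-108)·L_1 + (-4)·L_2 + 3·L_3
Only the coefficient of z is needed; take it from each L_i and combine:
(-241)·(-1/4) + (-108)·(2/3) + (-4)·(-2) + 3·(19/12) = 1

1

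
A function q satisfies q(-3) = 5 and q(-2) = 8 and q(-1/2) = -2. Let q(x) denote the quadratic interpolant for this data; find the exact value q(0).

Using Newton's divided-difference form:
q[-3,-2] = (8 - 5) / (-2 - (-3)) = 3
q[-2,-1/2] = (-2 - 8) / (-1/2 - (-2)) = -20/3
q[-3,-2,-1/2] = (-20/3 - 3) / (-1/2 - (-3)) = -58/15
q(0) = 5 + 3·(3) + (-58/15)·(3)·(2) = -46/5

-46/5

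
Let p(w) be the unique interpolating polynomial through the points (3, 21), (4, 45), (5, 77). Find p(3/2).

Using Newton's divided-difference form:
p[3,4] = (45 - 21) / (4 - 3) = 24
p[4,5] = (77 - 45) / (5 - 4) = 32
p[3,4,5] = (32 - 24) / (5 - 3) = 4
p(3/2) = 21 + 24·(-3/2) + 4·(-3/2)·(-5/2) = 0

0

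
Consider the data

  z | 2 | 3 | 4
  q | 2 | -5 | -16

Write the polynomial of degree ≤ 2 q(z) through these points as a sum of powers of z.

q(z) = -2z^2 + 3z + 4

L_0(z) = (z - 3)(z - 4) / [2] = (1/2)z^2 - (7/2)z + 6
L_1(z) = (z - 2)(z - 4) / [-1] = -z^2 + 6z - 8
L_2(z) = (z - 2)(z - 3) / [2] = (1/2)z^2 - (5/2)z + 3
q(z) = 2·L_0 + (-5)·L_1 + (-16)·L_2
  2·L_0(z) = z^2 - 7z + 12
  (-5)·L_1(z) = 5z^2 - 30z + 40
  (-16)·L_2(z) = -8z^2 + 40z - 48
Adding term by term: -2z^2 + 3z + 4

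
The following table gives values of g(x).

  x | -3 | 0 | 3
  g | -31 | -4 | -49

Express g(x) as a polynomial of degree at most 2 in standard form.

Newton's divided differences:
g[-3,0] = (-4 - (-31)) / (0 - (-3)) = 9
g[0,3] = (-49 - (-4)) / (3 - 0) = -15
g[-3,0,3] = (-15 - 9) / (3 - (-3)) = -4
g(x) = -31 + 9·(x + 3) + (-4)·(x + 3)x
Expanding: g(x) = -4x^2 - 3x - 4

g(x) = -4x^2 - 3x - 4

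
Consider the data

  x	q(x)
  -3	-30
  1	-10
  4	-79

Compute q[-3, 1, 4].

-4

q[-3,1] = (-10 - (-30)) / (1 - (-3)) = 5
q[1,4] = (-79 - (-10)) / (4 - 1) = -23
q[-3,1,4] = (-23 - 5) / (4 - (-3)) = -4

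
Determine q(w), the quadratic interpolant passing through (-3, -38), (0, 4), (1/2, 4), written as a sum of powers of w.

Newton's divided differences:
q[-3,0] = (4 - (-38)) / (0 - (-3)) = 14
q[0,1/2] = (4 - 4) / (1/2 - 0) = 0
q[-3,0,1/2] = (0 - 14) / (1/2 - (-3)) = -4
q(w) = -38 + 14·(w + 3) + (-4)·(w + 3)w
Expanding: q(w) = -4w^2 + 2w + 4

q(w) = -4w^2 + 2w + 4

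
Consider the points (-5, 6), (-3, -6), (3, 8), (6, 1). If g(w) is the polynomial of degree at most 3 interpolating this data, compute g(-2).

-668/99

Using Newton's divided-difference form:
g[-5,-3] = (-6 - 6) / (-3 - (-5)) = -6
g[-3,3] = (8 - (-6)) / (3 - (-3)) = 7/3
g[3,6] = (1 - 8) / (6 - 3) = -7/3
g[-5,-3,3] = (7/3 - (-6)) / (3 - (-5)) = 25/24
g[-3,3,6] = (-7/3 - 7/3) / (6 - (-3)) = -14/27
g[-5,-3,3,6] = (-14/27 - 25/24) / (6 - (-5)) = -337/2376
g(-2) = 6 + (-6)·(3) + (25/24)·(3)·(1) + (-337/2376)·(3)·(1)·(-5) = -668/99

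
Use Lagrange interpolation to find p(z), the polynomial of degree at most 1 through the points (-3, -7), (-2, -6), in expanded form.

p(z) = z - 4

L_0(z) = (z + 2) / [-1] = -z - 2
L_1(z) = (z + 3) / [1] = z + 3
p(z) = (-7)·L_0 + (-6)·L_1
  (-7)·L_0(z) = 7z + 14
  (-6)·L_1(z) = -6z - 18
Adding term by term: z - 4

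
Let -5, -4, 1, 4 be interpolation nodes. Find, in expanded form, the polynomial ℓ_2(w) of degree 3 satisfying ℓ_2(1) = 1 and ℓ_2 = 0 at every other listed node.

ℓ_2(w) = (w + 5)(w + 4)(w - 4) / [(6)·(5)·(-3)]
       = (w^3 + 5w^2 - 16w - 80) / (-90)

ℓ_2(w) = -(1/90)w^3 - (1/18)w^2 + (8/45)w + 8/9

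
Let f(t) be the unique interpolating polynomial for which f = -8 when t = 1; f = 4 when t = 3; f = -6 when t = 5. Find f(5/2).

L_0(5/2) = (-1/2)·(-5/2)/[(-2)·(-4)] = 5/32
L_1(5/2) = (3/2)·(-5/2)/[(2)·(-2)] = 15/16
L_2(5/2) = (3/2)·(-1/2)/[(4)·(2)] = -3/32
Sum: (-8)·(5/32) + 4·(15/16) + (-6)·(-3/32) = 49/16

49/16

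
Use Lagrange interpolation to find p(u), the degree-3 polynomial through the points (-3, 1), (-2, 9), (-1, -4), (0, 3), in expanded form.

L_0(u) = (u + 2)(u + 1)u / [-6] = -(1/6)u^3 - (1/2)u^2 - (1/3)u
L_1(u) = (u + 3)(u + 1)u / [2] = (1/2)u^3 + 2u^2 + (3/2)u
L_2(u) = (u + 3)(u + 2)u / [-2] = -(1/2)u^3 - (5/2)u^2 - 3u
L_3(u) = (u + 3)(u + 2)(u + 1) / [6] = (1/6)u^3 + u^2 + (11/6)u + 1
p(u) = 1·L_0 + 9·L_1 + (-4)·L_2 + 3·L_3
  1·L_0(u) = -(1/6)u^3 - (1/2)u^2 - (1/3)u
  9·L_1(u) = (9/2)u^3 + 18u^2 + (27/2)u
  (-4)·L_2(u) = 2u^3 + 10u^2 + 12u
  3·L_3(u) = (1/2)u^3 + 3u^2 + (11/2)u + 3
Adding term by term: (41/6)u^3 + (61/2)u^2 + (92/3)u + 3

p(u) = (41/6)u^3 + (61/2)u^2 + (92/3)u + 3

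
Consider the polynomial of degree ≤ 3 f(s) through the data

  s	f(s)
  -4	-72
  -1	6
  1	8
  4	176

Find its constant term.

Build the Lagrange basis polynomials:
L_0(s) = (s + 1)(s - 1)(s - 4) / [-120] = -(1/120)s^3 + (1/30)s^2 + (1/120)s - 1/30
L_1(s) = (s + 4)(s - 1)(s - 4) / [30] = (1/30)s^3 - (1/30)s^2 - (8/15)s + 8/15
L_2(s) = (s + 4)(s + 1)(s - 4) / [-30] = -(1/30)s^3 - (1/30)s^2 + (8/15)s + 8/15
L_3(s) = (s + 4)(s + 1)(s - 1) / [120] = (1/120)s^3 + (1/30)s^2 - (1/120)s - 1/30
f(s) = (-72)·L_0 + 6·L_1 + 8·L_2 + 176·L_3
Only the constant term is needed; take it from each L_i and combine:
(-72)·(-1/30) + 6·(8/15) + 8·(8/15) + 176·(-1/30) = 4

4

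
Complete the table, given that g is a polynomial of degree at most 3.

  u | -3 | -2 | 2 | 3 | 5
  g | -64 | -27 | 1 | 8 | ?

64

The 4 known values determine g uniquely (degree ≤ 3).
Evaluate each Lagrange basis at u = 5:
L_0(5) = (7)·(3)·(2)/[(-1)·(-5)·(-6)] = -7/5
L_1(5) = (8)·(3)·(2)/[(1)·(-4)·(-5)] = 12/5
L_2(5) = (8)·(7)·(2)/[(5)·(4)·(-1)] = -28/5
L_3(5) = (8)·(7)·(3)/[(6)·(5)·(1)] = 28/5
Sum: (-64)·(-7/5) + (-27)·(12/5) + 1·(-28/5) + 8·(28/5) = 64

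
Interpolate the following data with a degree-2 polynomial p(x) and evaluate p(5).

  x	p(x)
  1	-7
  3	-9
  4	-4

L_0(5) = (2)·(1)/[(-2)·(-3)] = 1/3
L_1(5) = (4)·(1)/[(2)·(-1)] = -2
L_2(5) = (4)·(2)/[(3)·(1)] = 8/3
Sum: (-7)·(1/3) + (-9)·(-2) + (-4)·(8/3) = 5

5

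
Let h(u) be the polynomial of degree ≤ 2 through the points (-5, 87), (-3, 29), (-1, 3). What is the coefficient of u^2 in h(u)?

L_0(u) = (u + 3)(u + 1) / [8] = (1/8)u^2 + (1/2)u + 3/8
L_1(u) = (u + 5)(u + 1) / [-4] = -(1/4)u^2 - (3/2)u - 5/4
L_2(u) = (u + 5)(u + 3) / [8] = (1/8)u^2 + u + 15/8
h(u) = 87·L_0 + 29·L_1 + 3·L_2
Only the coefficient of u^2 is needed; take it from each L_i and combine:
87·(1/8) + 29·(-1/4) + 3·(1/8) = 4

4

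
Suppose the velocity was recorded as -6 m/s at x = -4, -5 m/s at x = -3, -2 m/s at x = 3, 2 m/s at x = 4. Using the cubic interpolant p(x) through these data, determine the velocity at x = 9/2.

L_0(9/2) = (15/2)·(3/2)·(1/2)/[(-1)·(-7)·(-8)] = -45/448
L_1(9/2) = (17/2)·(3/2)·(1/2)/[(1)·(-6)·(-7)] = 17/112
L_2(9/2) = (17/2)·(15/2)·(1/2)/[(7)·(6)·(-1)] = -85/112
L_3(9/2) = (17/2)·(15/2)·(3/2)/[(8)·(7)·(1)] = 765/448
Sum: (-6)·(-45/448) + (-5)·(17/112) + (-2)·(-85/112) + 2·(765/448) = 535/112

535/112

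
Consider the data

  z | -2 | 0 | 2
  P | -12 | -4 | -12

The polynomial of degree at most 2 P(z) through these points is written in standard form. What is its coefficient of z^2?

-2

L_0(z) = z(z - 2) / [8] = (1/8)z^2 - (1/4)z
L_1(z) = (z + 2)(z - 2) / [-4] = -(1/4)z^2 + 1
L_2(z) = (z + 2)z / [8] = (1/8)z^2 + (1/4)z
P(z) = (-12)·L_0 + (-4)·L_1 + (-12)·L_2
Only the coefficient of z^2 is needed; take it from each L_i and combine:
(-12)·(1/8) + (-4)·(-1/4) + (-12)·(1/8) = -2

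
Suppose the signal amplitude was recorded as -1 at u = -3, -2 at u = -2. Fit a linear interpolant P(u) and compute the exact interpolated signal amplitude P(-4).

Evaluate each Lagrange basis at u = -4:
L_0(-4) = (-2)/[(-1)] = 2
L_1(-4) = (-1)/[(1)] = -1
Sum: (-1)·(2) + (-2)·(-1) = 0

0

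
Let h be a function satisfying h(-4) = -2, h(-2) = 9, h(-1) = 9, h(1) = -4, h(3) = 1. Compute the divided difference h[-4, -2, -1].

h[-4,-2] = (9 - (-2)) / (-2 - (-4)) = 11/2
h[-2,-1] = (9 - 9) / (-1 - (-2)) = 0
h[-4,-2,-1] = (0 - 11/2) / (-1 - (-4)) = -11/6

-11/6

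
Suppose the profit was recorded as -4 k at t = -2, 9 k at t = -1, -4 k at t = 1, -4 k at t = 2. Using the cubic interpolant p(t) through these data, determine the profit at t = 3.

53/3

Evaluate each Lagrange basis at t = 3:
L_0(3) = (4)·(2)·(1)/[(-1)·(-3)·(-4)] = -2/3
L_1(3) = (5)·(2)·(1)/[(1)·(-2)·(-3)] = 5/3
L_2(3) = (5)·(4)·(1)/[(3)·(2)·(-1)] = -10/3
L_3(3) = (5)·(4)·(2)/[(4)·(3)·(1)] = 10/3
Sum: (-4)·(-2/3) + 9·(5/3) + (-4)·(-10/3) + (-4)·(10/3) = 53/3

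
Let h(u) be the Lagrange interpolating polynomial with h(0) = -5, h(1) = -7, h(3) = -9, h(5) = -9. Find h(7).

Evaluate each Lagrange basis at u = 7:
L_0(7) = (6)·(4)·(2)/[(-1)·(-3)·(-5)] = -16/5
L_1(7) = (7)·(4)·(2)/[(1)·(-2)·(-4)] = 7
L_2(7) = (7)·(6)·(2)/[(3)·(2)·(-2)] = -7
L_3(7) = (7)·(6)·(4)/[(5)·(4)·(2)] = 21/5
Sum: (-5)·(-16/5) + (-7)·(7) + (-9)·(-7) + (-9)·(21/5) = -39/5

-39/5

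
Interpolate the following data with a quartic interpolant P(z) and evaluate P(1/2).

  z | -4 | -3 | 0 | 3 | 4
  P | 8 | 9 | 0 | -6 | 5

Using Newton's divided-difference form:
P[-4,-3] = (9 - 8) / (-3 - (-4)) = 1
P[-3,0] = (0 - 9) / (0 - (-3)) = -3
P[0,3] = (-6 - 0) / (3 - 0) = -2
P[3,4] = (5 - (-6)) / (4 - 3) = 11
P[-4,-3,0] = (-3 - 1) / (0 - (-4)) = -1
P[-3,0,3] = (-2 - (-3)) / (3 - (-3)) = 1/6
P[0,3,4] = (11 - (-2)) / (4 - 0) = 13/4
P[-4,-3,0,3] = (1/6 - (-1)) / (3 - (-4)) = 1/6
P[-3,0,3,4] = (13/4 - 1/6) / (4 - (-3)) = 37/84
P[-4,-3,0,3,4] = (37/84 - 1/6) / (4 - (-4)) = 23/672
P(1/2) = 8 + 1·(9/2) + (-1)·(9/2)·(7/2) + (1/6)·(9/2)·(7/2)·(1/2) + (23/672)·(9/2)·(7/2)·(1/2)·(-5/2) = -1337/512

-1337/512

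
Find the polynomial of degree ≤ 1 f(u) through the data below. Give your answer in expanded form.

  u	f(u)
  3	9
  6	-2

f(u) = -(11/3)u + 20

L_0(u) = (u - 6) / [-3] = -(1/3)u + 2
L_1(u) = (u - 3) / [3] = (1/3)u - 1
f(u) = 9·L_0 + (-2)·L_1
  9·L_0(u) = -3u + 18
  (-2)·L_1(u) = -(2/3)u + 2
Adding term by term: -(11/3)u + 20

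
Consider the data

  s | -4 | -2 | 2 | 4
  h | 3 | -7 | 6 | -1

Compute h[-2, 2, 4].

h[-2,2] = (6 - (-7)) / (2 - (-2)) = 13/4
h[2,4] = (-1 - 6) / (4 - 2) = -7/2
h[-2,2,4] = (-7/2 - 13/4) / (4 - (-2)) = -9/8

-9/8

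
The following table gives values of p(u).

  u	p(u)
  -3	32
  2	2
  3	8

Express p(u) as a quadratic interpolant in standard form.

p(u) = 2u^2 - 4u + 2

L_0(u) = (u - 2)(u - 3) / [30] = (1/30)u^2 - (1/6)u + 1/5
L_1(u) = (u + 3)(u - 3) / [-5] = -(1/5)u^2 + 9/5
L_2(u) = (u + 3)(u - 2) / [6] = (1/6)u^2 + (1/6)u - 1
p(u) = 32·L_0 + 2·L_1 + 8·L_2
  32·L_0(u) = (16/15)u^2 - (16/3)u + 32/5
  2·L_1(u) = -(2/5)u^2 + 18/5
  8·L_2(u) = (4/3)u^2 + (4/3)u - 8
Adding term by term: 2u^2 - 4u + 2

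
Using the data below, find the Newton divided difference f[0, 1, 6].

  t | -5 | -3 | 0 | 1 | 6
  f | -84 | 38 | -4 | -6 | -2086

-69

f[0,1] = (-6 - (-4)) / (1 - 0) = -2
f[1,6] = (-2086 - (-6)) / (6 - 1) = -416
f[0,1,6] = (-416 - (-2)) / (6 - 0) = -69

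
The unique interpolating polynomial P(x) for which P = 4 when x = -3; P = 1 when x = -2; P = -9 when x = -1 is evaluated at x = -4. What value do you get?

Using Newton's divided-difference form:
P[-3,-2] = (1 - 4) / (-2 - (-3)) = -3
P[-2,-1] = (-9 - 1) / (-1 - (-2)) = -10
P[-3,-2,-1] = (-10 - (-3)) / (-1 - (-3)) = -7/2
P(-4) = 4 + (-3)·(-1) + (-7/2)·(-1)·(-2) = 0

0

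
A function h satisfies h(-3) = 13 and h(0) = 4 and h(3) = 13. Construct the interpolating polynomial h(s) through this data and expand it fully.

h(s) = s^2 + 4

L_0(s) = s(s - 3) / [18] = (1/18)s^2 - (1/6)s
L_1(s) = (s + 3)(s - 3) / [-9] = -(1/9)s^2 + 1
L_2(s) = (s + 3)s / [18] = (1/18)s^2 + (1/6)s
h(s) = 13·L_0 + 4·L_1 + 13·L_2
  13·L_0(s) = (13/18)s^2 - (13/6)s
  4·L_1(s) = -(4/9)s^2 + 4
  13·L_2(s) = (13/18)s^2 + (13/6)s
Adding term by term: s^2 + 4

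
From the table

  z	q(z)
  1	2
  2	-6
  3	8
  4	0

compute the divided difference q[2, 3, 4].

q[2,3] = (8 - (-6)) / (3 - 2) = 14
q[3,4] = (0 - 8) / (4 - 3) = -8
q[2,3,4] = (-8 - 14) / (4 - 2) = -11

-11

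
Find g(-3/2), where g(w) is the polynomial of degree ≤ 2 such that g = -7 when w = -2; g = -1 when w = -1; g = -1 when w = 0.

Evaluate each Lagrange basis at w = -3/2:
L_0(-3/2) = (-1/2)·(-3/2)/[(-1)·(-2)] = 3/8
L_1(-3/2) = (1/2)·(-3/2)/[(1)·(-1)] = 3/4
L_2(-3/2) = (1/2)·(-1/2)/[(2)·(1)] = -1/8
Sum: (-7)·(3/8) + (-1)·(3/4) + (-1)·(-1/8) = -13/4

-13/4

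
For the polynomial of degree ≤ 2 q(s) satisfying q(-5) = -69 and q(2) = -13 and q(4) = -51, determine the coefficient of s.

-1

Build the Lagrange basis polynomials:
L_0(s) = (s - 2)(s - 4) / [63] = (1/63)s^2 - (2/21)s + 8/63
L_1(s) = (s + 5)(s - 4) / [-14] = -(1/14)s^2 - (1/14)s + 10/7
L_2(s) = (s + 5)(s - 2) / [18] = (1/18)s^2 + (1/6)s - 5/9
q(s) = (-69)·L_0 + (-13)·L_1 + (-51)·L_2
Only the coefficient of s is needed; take it from each L_i and combine:
(-69)·(-2/21) + (-13)·(-1/14) + (-51)·(1/6) = -1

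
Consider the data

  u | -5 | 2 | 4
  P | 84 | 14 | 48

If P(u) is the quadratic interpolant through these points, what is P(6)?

106

Using Newton's divided-difference form:
P[-5,2] = (14 - 84) / (2 - (-5)) = -10
P[2,4] = (48 - 14) / (4 - 2) = 17
P[-5,2,4] = (17 - (-10)) / (4 - (-5)) = 3
P(6) = 84 + (-10)·(11) + 3·(11)·(4) = 106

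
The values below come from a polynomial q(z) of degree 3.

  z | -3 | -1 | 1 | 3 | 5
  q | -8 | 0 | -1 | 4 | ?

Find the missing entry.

The 4 known values determine q uniquely (degree ≤ 3).
L_0(5) = (6)·(4)·(2)/[(-2)·(-4)·(-6)] = -1
L_1(5) = (8)·(4)·(2)/[(2)·(-2)·(-4)] = 4
L_2(5) = (8)·(6)·(2)/[(4)·(2)·(-2)] = -6
L_3(5) = (8)·(6)·(4)/[(6)·(4)·(2)] = 4
Sum: (-8)·(-1) + 0 + (-1)·(-6) + 4·(4) = 30

30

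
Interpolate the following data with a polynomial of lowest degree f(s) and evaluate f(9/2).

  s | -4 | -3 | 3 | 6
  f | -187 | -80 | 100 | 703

2465/8

Using Newton's divided-difference form:
f[-4,-3] = (-80 - (-187)) / (-3 - (-4)) = 107
f[-3,3] = (100 - (-80)) / (3 - (-3)) = 30
f[3,6] = (703 - 100) / (6 - 3) = 201
f[-4,-3,3] = (30 - 107) / (3 - (-4)) = -11
f[-3,3,6] = (201 - 30) / (6 - (-3)) = 19
f[-4,-3,3,6] = (19 - (-11)) / (6 - (-4)) = 3
f(9/2) = -187 + 107·(17/2) + (-11)·(17/2)·(15/2) + 3·(17/2)·(15/2)·(3/2) = 2465/8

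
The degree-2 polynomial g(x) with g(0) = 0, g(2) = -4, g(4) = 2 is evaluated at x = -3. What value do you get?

99/4

Using Newton's divided-difference form:
g[0,2] = (-4 - 0) / (2 - 0) = -2
g[2,4] = (2 - (-4)) / (4 - 2) = 3
g[0,2,4] = (3 - (-2)) / (4 - 0) = 5/4
g(-3) = 0 + (-2)·(-3) + (5/4)·(-3)·(-5) = 99/4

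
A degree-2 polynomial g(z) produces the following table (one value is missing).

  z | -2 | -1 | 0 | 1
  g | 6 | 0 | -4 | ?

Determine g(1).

The 3 known values determine g uniquely (degree ≤ 2).
Evaluate each Lagrange basis at z = 1:
L_0(1) = (2)·(1)/[(-1)·(-2)] = 1
L_1(1) = (3)·(1)/[(1)·(-1)] = -3
L_2(1) = (3)·(2)/[(2)·(1)] = 3
Sum: 6·(1) + 0 + (-4)·(3) = -6

-6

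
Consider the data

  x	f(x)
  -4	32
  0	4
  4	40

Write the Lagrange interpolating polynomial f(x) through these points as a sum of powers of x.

f(x) = 2x^2 + x + 4

L_0(x) = x(x - 4) / [32] = (1/32)x^2 - (1/8)x
L_1(x) = (x + 4)(x - 4) / [-16] = -(1/16)x^2 + 1
L_2(x) = (x + 4)x / [32] = (1/32)x^2 + (1/8)x
f(x) = 32·L_0 + 4·L_1 + 40·L_2
  32·L_0(x) = x^2 - 4x
  4·L_1(x) = -(1/4)x^2 + 4
  40·L_2(x) = (5/4)x^2 + 5x
Adding term by term: 2x^2 + x + 4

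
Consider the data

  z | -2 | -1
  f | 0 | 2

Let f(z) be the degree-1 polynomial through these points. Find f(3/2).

Evaluate each Lagrange basis at z = 3/2:
L_0(3/2) = (5/2)/[(-1)] = -5/2
L_1(3/2) = (7/2)/[(1)] = 7/2
Sum: 0 + 2·(7/2) = 7

7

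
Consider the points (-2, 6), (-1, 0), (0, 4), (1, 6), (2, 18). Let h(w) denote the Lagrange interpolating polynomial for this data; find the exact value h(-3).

Evaluate each Lagrange basis at w = -3:
L_0(-3) = (-2)·(-3)·(-4)·(-5)/[(-1)·(-2)·(-3)·(-4)] = 5
L_1(-3) = (-1)·(-3)·(-4)·(-5)/[(1)·(-1)·(-2)·(-3)] = -10
L_2(-3) = (-1)·(-2)·(-4)·(-5)/[(2)·(1)·(-1)·(-2)] = 10
L_3(-3) = (-1)·(-2)·(-3)·(-5)/[(3)·(2)·(1)·(-1)] = -5
L_4(-3) = (-1)·(-2)·(-3)·(-4)/[(4)·(3)·(2)·(1)] = 1
Sum: 6·(5) + 0 + 4·(10) + 6·(-5) + 18·(1) = 58

58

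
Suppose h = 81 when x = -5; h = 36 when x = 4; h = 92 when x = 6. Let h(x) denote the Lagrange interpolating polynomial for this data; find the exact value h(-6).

L_0(-6) = (-10)·(-12)/[(-9)·(-11)] = 40/33
L_1(-6) = (-1)·(-12)/[(9)·(-2)] = -2/3
L_2(-6) = (-1)·(-10)/[(11)·(2)] = 5/11
Sum: 81·(40/33) + 36·(-2/3) + 92·(5/11) = 116

116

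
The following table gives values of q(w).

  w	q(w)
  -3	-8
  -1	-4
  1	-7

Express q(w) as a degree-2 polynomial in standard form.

q(w) = -(7/8)w^2 - (3/2)w - 37/8

Build the Lagrange basis polynomials:
L_0(w) = (w + 1)(w - 1) / [8] = (1/8)w^2 - 1/8
L_1(w) = (w + 3)(w - 1) / [-4] = -(1/4)w^2 - (1/2)w + 3/4
L_2(w) = (w + 3)(w + 1) / [8] = (1/8)w^2 + (1/2)w + 3/8
q(w) = (-8)·L_0 + (-4)·L_1 + (-7)·L_2
  (-8)·L_0(w) = -w^2 + 1
  (-4)·L_1(w) = w^2 + 2w - 3
  (-7)·L_2(w) = -(7/8)w^2 - (7/2)w - 21/8
Adding term by term: -(7/8)w^2 - (3/2)w - 37/8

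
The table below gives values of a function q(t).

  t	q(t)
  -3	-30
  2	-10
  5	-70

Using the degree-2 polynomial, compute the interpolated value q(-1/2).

Evaluate each Lagrange basis at t = -1/2:
L_0(-1/2) = (-5/2)·(-11/2)/[(-5)·(-8)] = 11/32
L_1(-1/2) = (5/2)·(-11/2)/[(5)·(-3)] = 11/12
L_2(-1/2) = (5/2)·(-5/2)/[(8)·(3)] = -25/96
Sum: (-30)·(11/32) + (-10)·(11/12) + (-70)·(-25/96) = -5/4

-5/4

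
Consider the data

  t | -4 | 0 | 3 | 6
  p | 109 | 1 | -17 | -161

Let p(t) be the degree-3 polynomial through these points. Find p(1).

Evaluate each Lagrange basis at t = 1:
L_0(1) = (1)·(-2)·(-5)/[(-4)·(-7)·(-10)] = -1/28
L_1(1) = (5)·(-2)·(-5)/[(4)·(-3)·(-6)] = 25/36
L_2(1) = (5)·(1)·(-5)/[(7)·(3)·(-3)] = 25/63
L_3(1) = (5)·(1)·(-2)/[(10)·(6)·(3)] = -1/18
Sum: 109·(-1/28) + 1·(25/36) + (-17)·(25/63) + (-161)·(-1/18) = -1

-1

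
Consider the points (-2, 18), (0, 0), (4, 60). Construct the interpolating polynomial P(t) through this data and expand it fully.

Build the Lagrange basis polynomials:
L_0(t) = t(t - 4) / [12] = (1/12)t^2 - (1/3)t
L_1(t) = (t + 2)(t - 4) / [-8] = -(1/8)t^2 + (1/4)t + 1
L_2(t) = (t + 2)t / [24] = (1/24)t^2 + (1/12)t
P(t) = 18·L_0 + 0·L_1 + 60·L_2
  18·L_0(t) = (3/2)t^2 - 6t
  0·L_1(t) = 0
  60·L_2(t) = (5/2)t^2 + 5t
Adding term by term: 4t^2 - t

P(t) = 4t^2 - t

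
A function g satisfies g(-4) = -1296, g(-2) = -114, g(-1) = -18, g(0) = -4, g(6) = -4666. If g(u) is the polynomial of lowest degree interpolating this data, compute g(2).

-54

Using Newton's divided-difference form:
g[-4,-2] = (-114 - (-1296)) / (-2 - (-4)) = 591
g[-2,-1] = (-18 - (-114)) / (-1 - (-2)) = 96
g[-1,0] = (-4 - (-18)) / (0 - (-1)) = 14
g[0,6] = (-4666 - (-4)) / (6 - 0) = -777
g[-4,-2,-1] = (96 - 591) / (-1 - (-4)) = -165
g[-2,-1,0] = (14 - 96) / (0 - (-2)) = -41
g[-1,0,6] = (-777 - 14) / (6 - (-1)) = -113
g[-4,-2,-1,0] = (-41 - (-165)) / (0 - (-4)) = 31
g[-2,-1,0,6] = (-113 - (-41)) / (6 - (-2)) = -9
g[-4,-2,-1,0,6] = (-9 - 31) / (6 - (-4)) = -4
g(2) = -1296 + 591·(6) + (-165)·(6)·(4) + 31·(6)·(4)·(3) + (-4)·(6)·(4)·(3)·(2) = -54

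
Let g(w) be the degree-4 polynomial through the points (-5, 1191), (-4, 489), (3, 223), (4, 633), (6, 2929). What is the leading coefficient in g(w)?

2

The leading coefficient equals the top divided difference g[-5,-4,3,4,6].
g[-5,-4] = (489 - 1191) / (-4 - (-5)) = -702
g[-4,3] = (223 - 489) / (3 - (-4)) = -38
g[3,4] = (633 - 223) / (4 - 3) = 410
g[4,6] = (2929 - 633) / (6 - 4) = 1148
g[-5,-4,3] = (-38 - (-702)) / (3 - (-5)) = 83
g[-4,3,4] = (410 - (-38)) / (4 - (-4)) = 56
g[3,4,6] = (1148 - 410) / (6 - 3) = 246
g[-5,-4,3,4] = (56 - 83) / (4 - (-5)) = -3
g[-4,3,4,6] = (246 - 56) / (6 - (-4)) = 19
g[-5,-4,3,4,6] = (19 - (-3)) / (6 - (-5)) = 2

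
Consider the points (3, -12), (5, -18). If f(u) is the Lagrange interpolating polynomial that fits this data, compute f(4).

-15

L_0(4) = (-1)/[(-2)] = 1/2
L_1(4) = (1)/[(2)] = 1/2
Sum: (-12)·(1/2) + (-18)·(1/2) = -15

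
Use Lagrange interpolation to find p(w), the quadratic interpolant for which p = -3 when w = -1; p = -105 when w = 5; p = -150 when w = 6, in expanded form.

p(w) = -4w^2 - w

Build the Lagrange basis polynomials:
L_0(w) = (w - 5)(w - 6) / [42] = (1/42)w^2 - (11/42)w + 5/7
L_1(w) = (w + 1)(w - 6) / [-6] = -(1/6)w^2 + (5/6)w + 1
L_2(w) = (w + 1)(w - 5) / [7] = (1/7)w^2 - (4/7)w - 5/7
p(w) = (-3)·L_0 + (-105)·L_1 + (-150)·L_2
  (-3)·L_0(w) = -(1/14)w^2 + (11/14)w - 15/7
  (-105)·L_1(w) = (35/2)w^2 - (175/2)w - 105
  (-150)·L_2(w) = -(150/7)w^2 + (600/7)w + 750/7
Adding term by term: -4w^2 - w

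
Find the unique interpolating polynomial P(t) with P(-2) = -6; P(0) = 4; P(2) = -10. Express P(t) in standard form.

P(t) = -3t^2 - t + 4

Newton's divided differences:
P[-2,0] = (4 - (-6)) / (0 - (-2)) = 5
P[0,2] = (-10 - 4) / (2 - 0) = -7
P[-2,0,2] = (-7 - 5) / (2 - (-2)) = -3
P(t) = -6 + 5·(t + 2) + (-3)·(t + 2)t
Expanding: P(t) = -3t^2 - t + 4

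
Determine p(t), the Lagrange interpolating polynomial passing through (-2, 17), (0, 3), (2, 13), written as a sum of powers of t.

p(t) = 3t^2 - t + 3

Build the Lagrange basis polynomials:
L_0(t) = t(t - 2) / [8] = (1/8)t^2 - (1/4)t
L_1(t) = (t + 2)(t - 2) / [-4] = -(1/4)t^2 + 1
L_2(t) = (t + 2)t / [8] = (1/8)t^2 + (1/4)t
p(t) = 17·L_0 + 3·L_1 + 13·L_2
  17·L_0(t) = (17/8)t^2 - (17/4)t
  3·L_1(t) = -(3/4)t^2 + 3
  13·L_2(t) = (13/8)t^2 + (13/4)t
Adding term by term: 3t^2 - t + 3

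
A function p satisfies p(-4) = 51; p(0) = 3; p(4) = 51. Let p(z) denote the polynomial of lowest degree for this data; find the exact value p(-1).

L_0(-1) = (-1)·(-5)/[(-4)·(-8)] = 5/32
L_1(-1) = (3)·(-5)/[(4)·(-4)] = 15/16
L_2(-1) = (3)·(-1)/[(8)·(4)] = -3/32
Sum: 51·(5/32) + 3·(15/16) + 51·(-3/32) = 6

6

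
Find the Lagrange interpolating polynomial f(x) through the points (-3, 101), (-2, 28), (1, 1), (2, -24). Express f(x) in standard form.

Build the Lagrange basis polynomials:
L_0(x) = (x + 2)(x - 1)(x - 2) / [-20] = -(1/20)x^3 + (1/20)x^2 + (1/5)x - 1/5
L_1(x) = (x + 3)(x - 1)(x - 2) / [12] = (1/12)x^3 - (7/12)x + 1/2
L_2(x) = (x + 3)(x + 2)(x - 2) / [-12] = -(1/12)x^3 - (1/4)x^2 + (1/3)x + 1
L_3(x) = (x + 3)(x + 2)(x - 1) / [20] = (1/20)x^3 + (1/5)x^2 + (1/20)x - 3/10
f(x) = 101·L_0 + 28·L_1 + 1·L_2 + (-24)·L_3
  101·L_0(x) = -(101/20)x^3 + (101/20)x^2 + (101/5)x - 101/5
  28·L_1(x) = (7/3)x^3 - (49/3)x + 14
  1·L_2(x) = -(1/12)x^3 - (1/4)x^2 + (1/3)x + 1
  (-24)·L_3(x) = -(6/5)x^3 - (24/5)x^2 - (6/5)x + 36/5
Adding term by term: -4x^3 + 3x + 2

f(x) = -4x^3 + 3x + 2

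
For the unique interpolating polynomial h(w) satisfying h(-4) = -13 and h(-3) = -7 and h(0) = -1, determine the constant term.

-1

Build the Lagrange basis polynomials:
L_0(w) = (w + 3)w / [4] = (1/4)w^2 + (3/4)w
L_1(w) = (w + 4)w / [-3] = -(1/3)w^2 - (4/3)w
L_2(w) = (w + 4)(w + 3) / [12] = (1/12)w^2 + (7/12)w + 1
h(w) = (-13)·L_0 + (-7)·L_1 + (-1)·L_2
Only the constant term is needed; take it from each L_i and combine:
(-13)·(0) + (-7)·(0) + (-1)·(1) = -1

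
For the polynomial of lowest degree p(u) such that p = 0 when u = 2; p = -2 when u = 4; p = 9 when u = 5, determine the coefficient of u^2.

The leading coefficient equals the top divided difference p[2,4,5].
p[2,4] = (-2 - 0) / (4 - 2) = -1
p[4,5] = (9 - (-2)) / (5 - 4) = 11
p[2,4,5] = (11 - (-1)) / (5 - 2) = 4

4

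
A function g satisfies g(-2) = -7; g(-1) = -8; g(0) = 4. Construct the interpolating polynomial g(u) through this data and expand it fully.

g(u) = (13/2)u^2 + (37/2)u + 4

Newton's divided differences:
g[-2,-1] = (-8 - (-7)) / (-1 - (-2)) = -1
g[-1,0] = (4 - (-8)) / (0 - (-1)) = 12
g[-2,-1,0] = (12 - (-1)) / (0 - (-2)) = 13/2
g(u) = -7 + (-1)·(u + 2) + (13/2)·(u + 2)(u + 1)
Expanding: g(u) = (13/2)u^2 + (37/2)u + 4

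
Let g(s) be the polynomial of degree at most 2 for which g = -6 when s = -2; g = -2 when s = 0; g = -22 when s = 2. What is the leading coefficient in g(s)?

Build the Lagrange basis polynomials:
L_0(s) = s(s - 2) / [8] = (1/8)s^2 - (1/4)s
L_1(s) = (s + 2)(s - 2) / [-4] = -(1/4)s^2 + 1
L_2(s) = (s + 2)s / [8] = (1/8)s^2 + (1/4)s
g(s) = (-6)·L_0 + (-2)·L_1 + (-22)·L_2
Only the coefficient of s^2 is needed; take it from each L_i and combine:
(-6)·(1/8) + (-2)·(-1/4) + (-22)·(1/8) = -3

-3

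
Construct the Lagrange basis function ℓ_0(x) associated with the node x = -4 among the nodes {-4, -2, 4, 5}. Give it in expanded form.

ℓ_0(x) = -(1/144)x^3 + (7/144)x^2 - (1/72)x - 5/18

ℓ_0(x) = (x + 2)(x - 4)(x - 5) / [(-2)·(-8)·(-9)]
       = (x^3 - 7x^2 + 2x + 40) / (-144)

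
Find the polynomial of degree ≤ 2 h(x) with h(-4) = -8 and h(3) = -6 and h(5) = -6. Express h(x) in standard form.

h(x) = -(2/63)x^2 + (16/63)x - 136/21

Newton's divided differences:
h[-4,3] = (-6 - (-8)) / (3 - (-4)) = 2/7
h[3,5] = (-6 - (-6)) / (5 - 3) = 0
h[-4,3,5] = (0 - 2/7) / (5 - (-4)) = -2/63
h(x) = -8 + (2/7)·(x + 4) + (-2/63)·(x + 4)(x - 3)
Expanding: h(x) = -(2/63)x^2 + (16/63)x - 136/21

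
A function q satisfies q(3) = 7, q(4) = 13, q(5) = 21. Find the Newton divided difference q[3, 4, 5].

1

q[3,4] = (13 - 7) / (4 - 3) = 6
q[4,5] = (21 - 13) / (5 - 4) = 8
q[3,4,5] = (8 - 6) / (5 - 3) = 1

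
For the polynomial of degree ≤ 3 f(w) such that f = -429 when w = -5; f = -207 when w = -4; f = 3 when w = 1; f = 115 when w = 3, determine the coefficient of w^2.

L_0(w) = (w + 4)(w - 1)(w - 3) / [-48] = -(1/48)w^3 + (13/48)w - 1/4
L_1(w) = (w + 5)(w - 1)(w - 3) / [35] = (1/35)w^3 + (1/35)w^2 - (17/35)w + 3/7
L_2(w) = (w + 5)(w + 4)(w - 3) / [-60] = -(1/60)w^3 - (1/10)w^2 + (7/60)w + 1
L_3(w) = (w + 5)(w + 4)(w - 1) / [112] = (1/112)w^3 + (1/14)w^2 + (11/112)w - 5/28
f(w) = (-429)·L_0 + (-207)·L_1 + 3·L_2 + 115·L_3
Only the coefficient of w^2 is needed; take it from each L_i and combine:
(-429)·(0) + (-207)·(1/35) + 3·(-1/10) + 115·(1/14) = 2

2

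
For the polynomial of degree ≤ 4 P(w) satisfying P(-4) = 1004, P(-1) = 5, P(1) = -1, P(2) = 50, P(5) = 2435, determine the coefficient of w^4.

Build the Lagrange basis polynomials:
L_0(w) = (w + 1)(w - 1)(w - 2)(w - 5) / [810] = (1/810)w^4 - (7/810)w^3 + (1/90)w^2 + (7/810)w - 1/81
L_1(w) = (w + 4)(w - 1)(w - 2)(w - 5) / [-108] = -(1/108)w^4 + (1/27)w^3 + (5/36)w^2 - (29/54)w + 10/27
L_2(w) = (w + 4)(w + 1)(w - 2)(w - 5) / [40] = (1/40)w^4 - (1/20)w^3 - (21/40)w^2 + (11/20)w + 1
L_3(w) = (w + 4)(w + 1)(w - 1)(w - 5) / [-54] = -(1/54)w^4 + (1/54)w^3 + (7/18)w^2 - (1/54)w - 10/27
L_4(w) = (w + 4)(w + 1)(w - 1)(w - 2) / [648] = (1/648)w^4 + (1/324)w^3 - (1/72)w^2 - (1/324)w + 1/81
P(w) = 1004·L_0 + 5·L_1 + (-1)·L_2 + 50·L_3 + 2435·L_4
Only the coefficient of w^4 is needed; take it from each L_i and combine:
1004·(1/810) + 5·(-1/108) + (-1)·(1/40) + 50·(-1/54) + 2435·(1/648) = 4

4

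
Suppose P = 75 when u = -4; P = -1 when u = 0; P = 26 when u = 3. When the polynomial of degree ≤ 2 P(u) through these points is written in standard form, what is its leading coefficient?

4

The leading coefficient equals the top divided difference P[-4,0,3].
P[-4,0] = (-1 - 75) / (0 - (-4)) = -19
P[0,3] = (26 - (-1)) / (3 - 0) = 9
P[-4,0,3] = (9 - (-19)) / (3 - (-4)) = 4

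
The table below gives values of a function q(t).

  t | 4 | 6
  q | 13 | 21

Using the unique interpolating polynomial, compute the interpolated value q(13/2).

23

Evaluate each Lagrange basis at t = 13/2:
L_0(13/2) = (1/2)/[(-2)] = -1/4
L_1(13/2) = (5/2)/[(2)] = 5/4
Sum: 13·(-1/4) + 21·(5/4) = 23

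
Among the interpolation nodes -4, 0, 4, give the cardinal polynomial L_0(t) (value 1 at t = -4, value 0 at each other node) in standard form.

L_0(t) = t(t - 4) / [(-4)·(-8)]
       = (t^2 - 4t) / (32)

L_0(t) = (1/32)t^2 - (1/8)t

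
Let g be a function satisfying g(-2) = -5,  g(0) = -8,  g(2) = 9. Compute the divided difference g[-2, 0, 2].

5/2

g[-2,0] = (-8 - (-5)) / (0 - (-2)) = -3/2
g[0,2] = (9 - (-8)) / (2 - 0) = 17/2
g[-2,0,2] = (17/2 - (-3/2)) / (2 - (-2)) = 5/2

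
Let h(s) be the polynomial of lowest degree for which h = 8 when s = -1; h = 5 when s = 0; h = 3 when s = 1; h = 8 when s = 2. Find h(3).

Evaluate each Lagrange basis at s = 3:
L_0(3) = (3)·(2)·(1)/[(-1)·(-2)·(-3)] = -1
L_1(3) = (4)·(2)·(1)/[(1)·(-1)·(-2)] = 4
L_2(3) = (4)·(3)·(1)/[(2)·(1)·(-1)] = -6
L_3(3) = (4)·(3)·(2)/[(3)·(2)·(1)] = 4
Sum: 8·(-1) + 5·(4) + 3·(-6) + 8·(4) = 26

26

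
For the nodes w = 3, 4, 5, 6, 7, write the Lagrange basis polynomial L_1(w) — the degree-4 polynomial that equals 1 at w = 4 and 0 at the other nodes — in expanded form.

L_1(w) = -(1/6)w^4 + (7/2)w^3 - (161/6)w^2 + (177/2)w - 105

L_1(w) = (w - 3)(w - 5)(w - 6)(w - 7) / [(1)·(-1)·(-2)·(-3)]
       = (w^4 - 21w^3 + 161w^2 - 531w + 630) / (-6)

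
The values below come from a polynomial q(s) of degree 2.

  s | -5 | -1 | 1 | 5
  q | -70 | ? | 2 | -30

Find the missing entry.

The 3 known values determine q uniquely (degree ≤ 2).
Evaluate each Lagrange basis at s = -1:
L_0(-1) = (-2)·(-6)/[(-6)·(-10)] = 1/5
L_1(-1) = (4)·(-6)/[(6)·(-4)] = 1
L_2(-1) = (4)·(-2)/[(10)·(4)] = -1/5
Sum: (-70)·(1/5) + 2·(1) + (-30)·(-1/5) = -6

-6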